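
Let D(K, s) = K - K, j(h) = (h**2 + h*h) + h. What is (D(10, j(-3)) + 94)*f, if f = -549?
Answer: -51606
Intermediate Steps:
j(h) = h + 2*h**2 (j(h) = (h**2 + h**2) + h = 2*h**2 + h = h + 2*h**2)
D(K, s) = 0
(D(10, j(-3)) + 94)*f = (0 + 94)*(-549) = 94*(-549) = -51606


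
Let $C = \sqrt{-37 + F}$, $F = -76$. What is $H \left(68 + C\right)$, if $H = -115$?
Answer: $-7820 - 115 i \sqrt{113} \approx -7820.0 - 1222.5 i$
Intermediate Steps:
$C = i \sqrt{113}$ ($C = \sqrt{-37 - 76} = \sqrt{-113} = i \sqrt{113} \approx 10.63 i$)
$H \left(68 + C\right) = - 115 \left(68 + i \sqrt{113}\right) = -7820 - 115 i \sqrt{113}$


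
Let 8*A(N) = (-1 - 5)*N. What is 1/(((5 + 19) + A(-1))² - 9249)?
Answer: -16/138183 ≈ -0.00011579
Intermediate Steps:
A(N) = -3*N/4 (A(N) = ((-1 - 5)*N)/8 = (-6*N)/8 = -3*N/4)
1/(((5 + 19) + A(-1))² - 9249) = 1/(((5 + 19) - ¾*(-1))² - 9249) = 1/((24 + ¾)² - 9249) = 1/((99/4)² - 9249) = 1/(9801/16 - 9249) = 1/(-138183/16) = -16/138183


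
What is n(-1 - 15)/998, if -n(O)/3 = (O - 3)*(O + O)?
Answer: -912/499 ≈ -1.8277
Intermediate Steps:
n(O) = -6*O*(-3 + O) (n(O) = -3*(O - 3)*(O + O) = -3*(-3 + O)*2*O = -6*O*(-3 + O))
n(-1 - 15)/998 = (6*(-1 - 15)*(3 - (-1 - 15)))/998 = (6*(-16)*(3 - 1*(-16)))*(1/998) = (6*(-16)*(3 + 16))*(1/998) = (6*(-16)*19)*(1/998) = -1824*1/998 = -912/499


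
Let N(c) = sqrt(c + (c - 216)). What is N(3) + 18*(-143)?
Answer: -2574 + I*sqrt(210) ≈ -2574.0 + 14.491*I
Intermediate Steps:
N(c) = sqrt(-216 + 2*c) (N(c) = sqrt(c + (-216 + c)) = sqrt(-216 + 2*c))
N(3) + 18*(-143) = sqrt(-216 + 2*3) + 18*(-143) = sqrt(-216 + 6) - 2574 = sqrt(-210) - 2574 = I*sqrt(210) - 2574 = -2574 + I*sqrt(210)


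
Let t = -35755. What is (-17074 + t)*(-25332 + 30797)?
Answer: -288710485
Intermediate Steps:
(-17074 + t)*(-25332 + 30797) = (-17074 - 35755)*(-25332 + 30797) = -52829*5465 = -288710485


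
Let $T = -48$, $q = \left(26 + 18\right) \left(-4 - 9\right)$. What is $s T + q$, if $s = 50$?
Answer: $-2972$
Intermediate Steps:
$q = -572$ ($q = 44 \left(-13\right) = -572$)
$s T + q = 50 \left(-48\right) - 572 = -2400 - 572 = -2972$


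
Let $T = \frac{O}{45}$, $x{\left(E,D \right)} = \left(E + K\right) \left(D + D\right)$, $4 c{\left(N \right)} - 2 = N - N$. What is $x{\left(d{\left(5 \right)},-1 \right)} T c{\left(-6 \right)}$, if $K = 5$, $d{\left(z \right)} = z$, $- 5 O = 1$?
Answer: $\frac{2}{45} \approx 0.044444$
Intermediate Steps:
$O = - \frac{1}{5}$ ($O = \left(- \frac{1}{5}\right) 1 = - \frac{1}{5} \approx -0.2$)
$c{\left(N \right)} = \frac{1}{2}$ ($c{\left(N \right)} = \frac{1}{2} + \frac{N - N}{4} = \frac{1}{2} + \frac{1}{4} \cdot 0 = \frac{1}{2} + 0 = \frac{1}{2}$)
$x{\left(E,D \right)} = 2 D \left(5 + E\right)$ ($x{\left(E,D \right)} = \left(E + 5\right) \left(D + D\right) = \left(5 + E\right) 2 D = 2 D \left(5 + E\right)$)
$T = - \frac{1}{225}$ ($T = - \frac{1}{5 \cdot 45} = \left(- \frac{1}{5}\right) \frac{1}{45} = - \frac{1}{225} \approx -0.0044444$)
$x{\left(d{\left(5 \right)},-1 \right)} T c{\left(-6 \right)} = 2 \left(-1\right) \left(5 + 5\right) \left(- \frac{1}{225}\right) \frac{1}{2} = 2 \left(-1\right) 10 \left(- \frac{1}{225}\right) \frac{1}{2} = \left(-20\right) \left(- \frac{1}{225}\right) \frac{1}{2} = \frac{4}{45} \cdot \frac{1}{2} = \frac{2}{45}$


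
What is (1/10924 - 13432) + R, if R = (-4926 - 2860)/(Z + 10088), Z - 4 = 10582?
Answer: -1516802600411/112921388 ≈ -13432.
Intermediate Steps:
Z = 10586 (Z = 4 + 10582 = 10586)
R = -3893/10337 (R = (-4926 - 2860)/(10586 + 10088) = -7786/20674 = -7786*1/20674 = -3893/10337 ≈ -0.37661)
(1/10924 - 13432) + R = (1/10924 - 13432) - 3893/10337 = -146731167/10924 - 3893/10337 = -1516802600411/112921388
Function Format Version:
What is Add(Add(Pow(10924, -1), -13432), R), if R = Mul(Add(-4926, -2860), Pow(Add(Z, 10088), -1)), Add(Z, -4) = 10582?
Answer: Rational(-1516802600411, 112921388) ≈ -13432.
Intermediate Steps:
Z = 10586 (Z = Add(4, 10582) = 10586)
R = Rational(-3893, 10337) (R = Mul(Add(-4926, -2860), Pow(Add(10586, 10088), -1)) = Mul(-7786, Pow(20674, -1)) = Mul(-7786, Rational(1, 20674)) = Rational(-3893, 10337) ≈ -0.37661)
Add(Add(Pow(10924, -1), -13432), R) = Add(Add(Pow(10924, -1), -13432), Rational(-3893, 10337)) = Add(Add(Rational(1, 10924), -13432), Rational(-3893, 10337)) = Add(Rational(-146731167, 10924), Rational(-3893, 10337)) = Rational(-1516802600411, 112921388)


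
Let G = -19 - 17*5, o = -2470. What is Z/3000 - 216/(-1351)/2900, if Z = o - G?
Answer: -46345517/58768500 ≈ -0.78861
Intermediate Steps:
G = -104 (G = -19 - 85 = -104)
Z = -2366 (Z = -2470 - 1*(-104) = -2470 + 104 = -2366)
Z/3000 - 216/(-1351)/2900 = -2366/3000 - 216/(-1351)/2900 = -2366*1/3000 - 216*(-1/1351)*(1/2900) = -1183/1500 + (216/1351)*(1/2900) = -1183/1500 + 54/979475 = -46345517/58768500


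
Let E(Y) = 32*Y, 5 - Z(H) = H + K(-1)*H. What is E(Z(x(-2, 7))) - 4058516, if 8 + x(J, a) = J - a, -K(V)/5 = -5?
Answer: -4044212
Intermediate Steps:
K(V) = 25 (K(V) = -5*(-5) = 25)
x(J, a) = -8 + J - a (x(J, a) = -8 + (J - a) = -8 + J - a)
Z(H) = 5 - 26*H (Z(H) = 5 - (H + 25*H) = 5 - 26*H)
E(Z(x(-2, 7))) - 4058516 = 32*(5 - 26*(-8 - 2 - 1*7)) - 4058516 = 32*(5 - 26*(-8 - 2 - 7)) - 4058516 = 32*(5 - 26*(-17)) - 4058516 = 32*(5 + 442) - 4058516 = 32*447 - 4058516 = 14304 - 4058516 = -4044212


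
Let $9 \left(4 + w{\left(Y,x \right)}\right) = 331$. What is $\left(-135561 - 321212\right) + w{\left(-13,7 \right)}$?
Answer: $- \frac{4110662}{9} \approx -4.5674 \cdot 10^{5}$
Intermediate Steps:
$w{\left(Y,x \right)} = \frac{295}{9}$ ($w{\left(Y,x \right)} = -4 + \frac{1}{9} \cdot 331 = -4 + \frac{331}{9} = \frac{295}{9}$)
$\left(-135561 - 321212\right) + w{\left(-13,7 \right)} = \left(-135561 - 321212\right) + \frac{295}{9} = -456773 + \frac{295}{9} = - \frac{4110662}{9}$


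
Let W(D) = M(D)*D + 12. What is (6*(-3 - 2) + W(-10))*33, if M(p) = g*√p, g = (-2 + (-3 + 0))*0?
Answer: -594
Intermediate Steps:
g = 0 (g = (-2 - 3)*0 = -5*0 = 0)
M(p) = 0 (M(p) = 0*√p = 0)
W(D) = 12 (W(D) = 0*D + 12 = 0 + 12 = 12)
(6*(-3 - 2) + W(-10))*33 = (6*(-3 - 2) + 12)*33 = (6*(-5) + 12)*33 = (-30 + 12)*33 = -18*33 = -594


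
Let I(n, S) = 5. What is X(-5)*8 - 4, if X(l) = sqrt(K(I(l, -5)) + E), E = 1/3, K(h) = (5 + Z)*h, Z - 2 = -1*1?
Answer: -4 + 8*sqrt(273)/3 ≈ 40.061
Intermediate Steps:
Z = 1 (Z = 2 - 1*1 = 2 - 1 = 1)
K(h) = 6*h (K(h) = (5 + 1)*h = 6*h)
E = 1/3 ≈ 0.33333
X(l) = sqrt(273)/3 (X(l) = sqrt(6*5 + 1/3) = sqrt(30 + 1/3) = sqrt(91/3) = sqrt(273)/3)
X(-5)*8 - 4 = (sqrt(273)/3)*8 - 4 = 8*sqrt(273)/3 - 4 = -4 + 8*sqrt(273)/3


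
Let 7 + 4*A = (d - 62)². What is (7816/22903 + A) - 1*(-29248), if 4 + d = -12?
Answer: 2818680571/91612 ≈ 30768.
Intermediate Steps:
d = -16 (d = -4 - 12 = -16)
A = 6077/4 (A = -7/4 + (-16 - 62)²/4 = -7/4 + (¼)*(-78)² = -7/4 + (¼)*6084 = -7/4 + 1521 = 6077/4 ≈ 1519.3)
(7816/22903 + A) - 1*(-29248) = (7816/22903 + 6077/4) - 1*(-29248) = (7816*(1/22903) + 6077/4) + 29248 = (7816/22903 + 6077/4) + 29248 = 139212795/91612 + 29248 = 2818680571/91612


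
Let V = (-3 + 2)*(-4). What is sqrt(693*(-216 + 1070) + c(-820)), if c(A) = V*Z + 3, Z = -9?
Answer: sqrt(591789) ≈ 769.28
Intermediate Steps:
V = 4 (V = -1*(-4) = 4)
c(A) = -33 (c(A) = 4*(-9) + 3 = -36 + 3 = -33)
sqrt(693*(-216 + 1070) + c(-820)) = sqrt(693*(-216 + 1070) - 33) = sqrt(693*854 - 33) = sqrt(591822 - 33) = sqrt(591789)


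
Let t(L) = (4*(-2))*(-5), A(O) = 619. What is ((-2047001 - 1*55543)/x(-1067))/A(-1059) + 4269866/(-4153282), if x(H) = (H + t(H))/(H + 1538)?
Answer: 2055136689523355/1320147680033 ≈ 1556.7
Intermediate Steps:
t(L) = 40 (t(L) = -8*(-5) = 40)
x(H) = (40 + H)/(1538 + H) (x(H) = (H + 40)/(H + 1538) = (40 + H)/(1538 + H))
((-2047001 - 1*55543)/x(-1067))/A(-1059) + 4269866/(-4153282) = ((-2047001 - 1*55543)/(((40 - 1067)/(1538 - 1067))))/619 + 4269866/(-4153282) = ((-2047001 - 55543)/((-1027/471)))*(1/619) + 4269866*(-1/4153282) = -2102544/((1/471)*(-1027))*(1/619) - 2134933/2076641 = -2102544/(-1027/471)*(1/619) - 2134933/2076641 = -2102544*(-471/1027)*(1/619) - 2134933/2076641 = (990298224/1027)*(1/619) - 2134933/2076641 = 990298224/635713 - 2134933/2076641 = 2055136689523355/1320147680033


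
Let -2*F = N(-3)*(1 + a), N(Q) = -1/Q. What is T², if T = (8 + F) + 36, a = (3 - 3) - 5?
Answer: 17956/9 ≈ 1995.1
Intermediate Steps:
a = -5 (a = 0 - 5 = -5)
F = ⅔ (F = -(-1/(-3))*(1 - 5)/2 = -(-1*(-⅓))*(-4)/2 = -(-4)/6 = -½*(-4/3) = ⅔ ≈ 0.66667)
T = 134/3 (T = (8 + ⅔) + 36 = 26/3 + 36 = 134/3 ≈ 44.667)
T² = (134/3)² = 17956/9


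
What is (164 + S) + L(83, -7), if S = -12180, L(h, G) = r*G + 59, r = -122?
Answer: -11103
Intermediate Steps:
L(h, G) = 59 - 122*G (L(h, G) = -122*G + 59 = 59 - 122*G)
(164 + S) + L(83, -7) = (164 - 12180) + (59 - 122*(-7)) = -12016 + (59 + 854) = -12016 + 913 = -11103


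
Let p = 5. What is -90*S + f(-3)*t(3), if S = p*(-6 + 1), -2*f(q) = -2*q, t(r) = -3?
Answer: 2259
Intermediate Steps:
f(q) = q (f(q) = -(-1)*q = q)
S = -25 (S = 5*(-6 + 1) = 5*(-5) = -25)
-90*S + f(-3)*t(3) = -90*(-25) - 3*(-3) = 2250 + 9 = 2259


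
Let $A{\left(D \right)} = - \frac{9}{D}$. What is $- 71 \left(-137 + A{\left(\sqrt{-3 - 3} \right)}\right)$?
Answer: $9727 - \frac{213 i \sqrt{6}}{2} \approx 9727.0 - 260.87 i$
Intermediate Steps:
$- 71 \left(-137 + A{\left(\sqrt{-3 - 3} \right)}\right) = - 71 \left(-137 - \frac{9}{\sqrt{-3 - 3}}\right) = - 71 \left(-137 - \frac{9}{\sqrt{-6}}\right) = - 71 \left(-137 - \frac{9}{i \sqrt{6}}\right) = - 71 \left(-137 - 9 \left(- \frac{i \sqrt{6}}{6}\right)\right) = - 71 \left(-137 + \frac{3 i \sqrt{6}}{2}\right) = 9727 - \frac{213 i \sqrt{6}}{2}$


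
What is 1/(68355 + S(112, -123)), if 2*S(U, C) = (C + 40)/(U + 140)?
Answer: 504/34450837 ≈ 1.4630e-5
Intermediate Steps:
S(U, C) = (40 + C)/(2*(140 + U)) (S(U, C) = ((C + 40)/(U + 140))/2 = ((40 + C)/(140 + U))/2 = (40 + C)/(2*(140 + U)))
1/(68355 + S(112, -123)) = 1/(68355 + (40 - 123)/(2*(140 + 112))) = 1/(68355 + (½)*(-83)/252) = 1/(68355 + (½)*(1/252)*(-83)) = 1/(68355 - 83/504) = 1/(34450837/504) = 504/34450837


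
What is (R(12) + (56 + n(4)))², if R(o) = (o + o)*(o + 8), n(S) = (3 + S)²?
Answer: 342225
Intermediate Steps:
R(o) = 2*o*(8 + o) (R(o) = (2*o)*(8 + o) = 2*o*(8 + o))
(R(12) + (56 + n(4)))² = (2*12*(8 + 12) + (56 + (3 + 4)²))² = (2*12*20 + (56 + 7²))² = (480 + (56 + 49))² = (480 + 105)² = 585² = 342225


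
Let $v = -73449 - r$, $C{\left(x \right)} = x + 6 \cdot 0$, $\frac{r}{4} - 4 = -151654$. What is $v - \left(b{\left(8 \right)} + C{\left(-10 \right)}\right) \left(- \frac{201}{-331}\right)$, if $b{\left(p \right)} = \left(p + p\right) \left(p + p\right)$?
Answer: $\frac{176423535}{331} \approx 5.33 \cdot 10^{5}$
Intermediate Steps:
$r = -606600$ ($r = 16 + 4 \left(-151654\right) = 16 - 606616 = -606600$)
$b{\left(p \right)} = 4 p^{2}$ ($b{\left(p \right)} = 2 p 2 p = 4 p^{2}$)
$C{\left(x \right)} = x$ ($C{\left(x \right)} = x + 0 = x$)
$v = 533151$ ($v = -73449 - -606600 = -73449 + 606600 = 533151$)
$v - \left(b{\left(8 \right)} + C{\left(-10 \right)}\right) \left(- \frac{201}{-331}\right) = 533151 - \left(4 \cdot 8^{2} - 10\right) \left(- \frac{201}{-331}\right) = 533151 - \left(4 \cdot 64 - 10\right) \left(\left(-201\right) \left(- \frac{1}{331}\right)\right) = 533151 - \left(256 - 10\right) \frac{201}{331} = 533151 - 246 \cdot \frac{201}{331} = 533151 - \frac{49446}{331} = \frac{176423535}{331}$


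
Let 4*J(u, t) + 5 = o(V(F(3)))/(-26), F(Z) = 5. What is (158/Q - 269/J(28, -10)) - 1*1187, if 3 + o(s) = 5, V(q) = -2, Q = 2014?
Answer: -32399632/33231 ≈ -974.98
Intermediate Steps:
o(s) = 2 (o(s) = -3 + 5 = 2)
J(u, t) = -33/26 (J(u, t) = -5/4 + (2/(-26))/4 = -5/4 + (2*(-1/26))/4 = -5/4 + (¼)*(-1/13) = -5/4 - 1/52 = -33/26)
(158/Q - 269/J(28, -10)) - 1*1187 = (158/2014 - 269/(-33/26)) - 1*1187 = (158*(1/2014) - 269*(-26/33)) - 1187 = (79/1007 + 6994/33) - 1187 = 7045565/33231 - 1187 = -32399632/33231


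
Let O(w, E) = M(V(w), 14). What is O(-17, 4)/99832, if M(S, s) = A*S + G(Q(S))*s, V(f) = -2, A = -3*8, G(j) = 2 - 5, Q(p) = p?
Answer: 3/49916 ≈ 6.0101e-5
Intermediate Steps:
G(j) = -3
A = -24
M(S, s) = -24*S - 3*s
O(w, E) = 6 (O(w, E) = -24*(-2) - 3*14 = 48 - 42 = 6)
O(-17, 4)/99832 = 6/99832 = 6*(1/99832) = 3/49916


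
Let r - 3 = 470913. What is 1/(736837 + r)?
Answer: 1/1207753 ≈ 8.2798e-7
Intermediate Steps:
r = 470916 (r = 3 + 470913 = 470916)
1/(736837 + r) = 1/(736837 + 470916) = 1/1207753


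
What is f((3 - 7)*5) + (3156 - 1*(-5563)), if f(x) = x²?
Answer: 9119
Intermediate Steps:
f((3 - 7)*5) + (3156 - 1*(-5563)) = ((3 - 7)*5)² + (3156 - 1*(-5563)) = (-4*5)² + (3156 + 5563) = (-20)² + 8719 = 400 + 8719 = 9119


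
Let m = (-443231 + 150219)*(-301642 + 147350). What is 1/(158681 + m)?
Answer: 1/45209566185 ≈ 2.2119e-11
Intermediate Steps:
m = 45209407504 (m = -293012*(-154292) = 45209407504)
1/(158681 + m) = 1/(158681 + 45209407504) = 1/45209566185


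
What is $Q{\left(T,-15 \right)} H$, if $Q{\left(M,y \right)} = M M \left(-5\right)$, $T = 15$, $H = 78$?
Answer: $-87750$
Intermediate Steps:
$Q{\left(M,y \right)} = - 5 M^{2}$ ($Q{\left(M,y \right)} = M^{2} \left(-5\right) = - 5 M^{2}$)
$Q{\left(T,-15 \right)} H = - 5 \cdot 15^{2} \cdot 78 = \left(-5\right) 225 \cdot 78 = \left(-1125\right) 78 = -87750$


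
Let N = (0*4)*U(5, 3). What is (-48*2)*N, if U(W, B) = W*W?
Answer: 0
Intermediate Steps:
U(W, B) = W**2
N = 0 (N = (0*4)*5**2 = 0*25 = 0)
(-48*2)*N = -48*2*0 = -16*6*0 = -96*0 = 0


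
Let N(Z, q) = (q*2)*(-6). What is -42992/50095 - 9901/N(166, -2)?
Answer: -497022403/1202280 ≈ -413.40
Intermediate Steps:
N(Z, q) = -12*q (N(Z, q) = (2*q)*(-6) = -12*q)
-42992/50095 - 9901/N(166, -2) = -42992/50095 - 9901/((-12*(-2))) = -42992*1/50095 - 9901/24 = -42992/50095 - 9901*1/24 = -42992/50095 - 9901/24 = -497022403/1202280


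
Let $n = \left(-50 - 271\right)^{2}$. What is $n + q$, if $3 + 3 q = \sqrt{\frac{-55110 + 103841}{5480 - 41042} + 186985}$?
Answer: $103040 + \frac{\sqrt{236469940018518}}{106686} \approx 1.0318 \cdot 10^{5}$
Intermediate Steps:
$n = 103041$ ($n = \left(-321\right)^{2} = 103041$)
$q = -1 + \frac{\sqrt{236469940018518}}{106686}$ ($q = -1 + \frac{\sqrt{\frac{-55110 + 103841}{5480 - 41042} + 186985}}{3} = -1 + \frac{\sqrt{\frac{48731}{-35562} + 186985}}{3} = -1 + \frac{\sqrt{48731 \left(- \frac{1}{35562}\right) + 186985}}{3} = -1 + \frac{\sqrt{- \frac{48731}{35562} + 186985}}{3} = -1 + \frac{\sqrt{\frac{6649511839}{35562}}}{3} = -1 + \frac{\frac{1}{35562} \sqrt{236469940018518}}{3} = -1 + \frac{\sqrt{236469940018518}}{106686} \approx 143.14$)
$n + q = 103041 - \left(1 - \frac{\sqrt{236469940018518}}{106686}\right) = 103040 + \frac{\sqrt{236469940018518}}{106686}$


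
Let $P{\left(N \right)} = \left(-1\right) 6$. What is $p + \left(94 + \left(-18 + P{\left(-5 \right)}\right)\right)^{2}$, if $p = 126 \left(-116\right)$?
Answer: $-9716$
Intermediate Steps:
$P{\left(N \right)} = -6$
$p = -14616$
$p + \left(94 + \left(-18 + P{\left(-5 \right)}\right)\right)^{2} = -14616 + \left(94 - 24\right)^{2} = -14616 + 70^{2} = -14616 + 4900 = -9716$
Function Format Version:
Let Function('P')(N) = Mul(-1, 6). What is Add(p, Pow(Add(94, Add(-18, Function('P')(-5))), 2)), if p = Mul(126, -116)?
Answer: -9716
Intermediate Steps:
Function('P')(N) = -6
p = -14616
Add(p, Pow(Add(94, Add(-18, Function('P')(-5))), 2)) = Add(-14616, Pow(Add(94, Add(-18, -6)), 2)) = Add(-14616, Pow(Add(94, -24), 2)) = Add(-14616, Pow(70, 2)) = Add(-14616, 4900) = -9716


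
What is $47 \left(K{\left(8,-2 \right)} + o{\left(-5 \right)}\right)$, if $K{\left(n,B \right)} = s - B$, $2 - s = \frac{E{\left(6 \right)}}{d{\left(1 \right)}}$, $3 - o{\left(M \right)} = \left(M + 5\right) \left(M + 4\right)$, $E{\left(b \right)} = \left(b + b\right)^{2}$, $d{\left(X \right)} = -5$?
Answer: $\frac{8413}{5} \approx 1682.6$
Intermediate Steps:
$E{\left(b \right)} = 4 b^{2}$ ($E{\left(b \right)} = \left(2 b\right)^{2} = 4 b^{2}$)
$o{\left(M \right)} = 3 - \left(4 + M\right) \left(5 + M\right)$ ($o{\left(M \right)} = 3 - \left(M + 5\right) \left(M + 4\right) = 3 - \left(5 + M\right) \left(4 + M\right) = 3 - \left(4 + M\right) \left(5 + M\right)$)
$s = \frac{154}{5}$ ($s = 2 - \frac{4 \cdot 6^{2}}{-5} = 2 - 4 \cdot 36 \left(- \frac{1}{5}\right) = 2 - 144 \left(- \frac{1}{5}\right) = 2 - - \frac{144}{5} = 2 + \frac{144}{5} = \frac{154}{5} \approx 30.8$)
$K{\left(n,B \right)} = \frac{154}{5} - B$
$47 \left(K{\left(8,-2 \right)} + o{\left(-5 \right)}\right) = 47 \left(\left(\frac{154}{5} - -2\right) - -3\right) = 47 \left(\left(\frac{154}{5} + 2\right) - -3\right) = 47 \left(\frac{164}{5} - -3\right) = 47 \left(\frac{164}{5} + 3\right) = 47 \cdot \frac{179}{5} = \frac{8413}{5}$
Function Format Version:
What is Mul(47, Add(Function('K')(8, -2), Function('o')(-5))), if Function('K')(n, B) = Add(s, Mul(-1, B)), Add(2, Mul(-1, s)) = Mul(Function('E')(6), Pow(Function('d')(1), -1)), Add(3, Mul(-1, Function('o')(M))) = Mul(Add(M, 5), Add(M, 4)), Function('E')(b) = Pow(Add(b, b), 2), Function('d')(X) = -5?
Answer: Rational(8413, 5) ≈ 1682.6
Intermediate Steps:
Function('E')(b) = Mul(4, Pow(b, 2)) (Function('E')(b) = Pow(Mul(2, b), 2) = Mul(4, Pow(b, 2)))
Function('o')(M) = Add(3, Mul(-1, Add(4, M), Add(5, M))) (Function('o')(M) = Add(3, Mul(-1, Mul(Add(M, 5), Add(M, 4)))) = Add(3, Mul(-1, Mul(Add(5, M), Add(4, M)))) = Add(3, Mul(-1, Mul(Add(4, M), Add(5, M)))) = Add(3, Mul(-1, Add(4, M), Add(5, M))))
s = Rational(154, 5) (s = Add(2, Mul(-1, Mul(Mul(4, Pow(6, 2)), Pow(-5, -1)))) = Add(2, Mul(-1, Mul(Mul(4, 36), Rational(-1, 5)))) = Add(2, Mul(-1, Mul(144, Rational(-1, 5)))) = Add(2, Mul(-1, Rational(-144, 5))) = Add(2, Rational(144, 5)) = Rational(154, 5) ≈ 30.800)
Function('K')(n, B) = Add(Rational(154, 5), Mul(-1, B))
Mul(47, Add(Function('K')(8, -2), Function('o')(-5))) = Mul(47, Add(Add(Rational(154, 5), Mul(-1, -2)), Add(-17, Mul(-1, Pow(-5, 2)), Mul(-9, -5)))) = Mul(47, Add(Add(Rational(154, 5), 2), Add(-17, Mul(-1, 25), 45))) = Mul(47, Add(Rational(164, 5), Add(-17, -25, 45))) = Mul(47, Add(Rational(164, 5), 3)) = Mul(47, Rational(179, 5)) = Rational(8413, 5)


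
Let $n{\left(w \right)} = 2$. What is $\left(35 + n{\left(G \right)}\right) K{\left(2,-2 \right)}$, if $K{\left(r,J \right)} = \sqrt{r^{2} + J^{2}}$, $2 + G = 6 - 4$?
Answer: $74 \sqrt{2} \approx 104.65$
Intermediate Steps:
$G = 0$ ($G = -2 + \left(6 - 4\right) = -2 + 2 = 0$)
$K{\left(r,J \right)} = \sqrt{J^{2} + r^{2}}$
$\left(35 + n{\left(G \right)}\right) K{\left(2,-2 \right)} = \left(35 + 2\right) \sqrt{\left(-2\right)^{2} + 2^{2}} = 37 \sqrt{4 + 4} = 37 \sqrt{8} = 37 \cdot 2 \sqrt{2} = 74 \sqrt{2}$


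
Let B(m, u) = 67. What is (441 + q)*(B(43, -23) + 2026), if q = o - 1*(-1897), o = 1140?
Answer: 7279454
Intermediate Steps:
q = 3037 (q = 1140 - 1*(-1897) = 1140 + 1897 = 3037)
(441 + q)*(B(43, -23) + 2026) = (441 + 3037)*(67 + 2026) = 3478*2093 = 7279454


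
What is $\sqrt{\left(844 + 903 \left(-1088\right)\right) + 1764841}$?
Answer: $\sqrt{783221} \approx 885.0$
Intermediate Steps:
$\sqrt{\left(844 + 903 \left(-1088\right)\right) + 1764841} = \sqrt{\left(844 - 982464\right) + 1764841} = \sqrt{-981620 + 1764841} = \sqrt{783221}$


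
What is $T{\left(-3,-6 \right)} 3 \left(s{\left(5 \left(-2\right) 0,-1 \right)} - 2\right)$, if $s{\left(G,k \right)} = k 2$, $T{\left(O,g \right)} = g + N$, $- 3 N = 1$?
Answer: $76$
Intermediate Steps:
$N = - \frac{1}{3}$ ($N = \left(- \frac{1}{3}\right) 1 = - \frac{1}{3} \approx -0.33333$)
$T{\left(O,g \right)} = - \frac{1}{3} + g$ ($T{\left(O,g \right)} = g - \frac{1}{3} = - \frac{1}{3} + g$)
$s{\left(G,k \right)} = 2 k$
$T{\left(-3,-6 \right)} 3 \left(s{\left(5 \left(-2\right) 0,-1 \right)} - 2\right) = \left(- \frac{1}{3} - 6\right) 3 \left(2 \left(-1\right) - 2\right) = - \frac{19 \cdot 3 \left(-2 - 2\right)}{3} = - \frac{19 \cdot 3 \left(-4\right)}{3} = \left(- \frac{19}{3}\right) \left(-12\right) = 76$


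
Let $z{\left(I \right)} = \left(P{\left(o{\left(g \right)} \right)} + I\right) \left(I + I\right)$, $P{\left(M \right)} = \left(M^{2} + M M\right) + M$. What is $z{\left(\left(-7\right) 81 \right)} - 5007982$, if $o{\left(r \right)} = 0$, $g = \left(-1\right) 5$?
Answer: $-4365004$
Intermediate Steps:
$g = -5$
$P{\left(M \right)} = M + 2 M^{2}$ ($P{\left(M \right)} = \left(M^{2} + M^{2}\right) + M = 2 M^{2} + M = M + 2 M^{2}$)
$z{\left(I \right)} = 2 I^{2}$ ($z{\left(I \right)} = \left(0 \left(1 + 2 \cdot 0\right) + I\right) \left(I + I\right) = \left(0 \left(1 + 0\right) + I\right) 2 I = \left(0 \cdot 1 + I\right) 2 I = \left(0 + I\right) 2 I = I 2 I = 2 I^{2}$)
$z{\left(\left(-7\right) 81 \right)} - 5007982 = 2 \left(\left(-7\right) 81\right)^{2} - 5007982 = 2 \left(-567\right)^{2} - 5007982 = 2 \cdot 321489 - 5007982 = 642978 - 5007982 = -4365004$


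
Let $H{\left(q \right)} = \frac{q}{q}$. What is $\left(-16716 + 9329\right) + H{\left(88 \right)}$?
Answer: $-7386$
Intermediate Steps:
$H{\left(q \right)} = 1$
$\left(-16716 + 9329\right) + H{\left(88 \right)} = \left(-16716 + 9329\right) + 1 = -7387 + 1 = -7386$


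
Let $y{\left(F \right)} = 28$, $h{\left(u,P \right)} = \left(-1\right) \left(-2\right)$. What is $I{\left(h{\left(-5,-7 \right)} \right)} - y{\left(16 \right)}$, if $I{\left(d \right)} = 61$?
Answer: $33$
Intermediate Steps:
$h{\left(u,P \right)} = 2$
$I{\left(h{\left(-5,-7 \right)} \right)} - y{\left(16 \right)} = 61 - 28 = 33$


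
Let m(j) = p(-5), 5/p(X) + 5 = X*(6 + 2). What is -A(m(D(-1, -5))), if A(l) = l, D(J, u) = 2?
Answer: ⅑ ≈ 0.11111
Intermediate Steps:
p(X) = 5/(-5 + 8*X) (p(X) = 5/(-5 + X*(6 + 2)) = 5/(-5 + X*8) = 5/(-5 + 8*X))
m(j) = -⅑ (m(j) = 5/(-5 + 8*(-5)) = 5/(-5 - 40) = 5/(-45) = 5*(-1/45) = -⅑)
-A(m(D(-1, -5))) = -1*(-⅑) = ⅑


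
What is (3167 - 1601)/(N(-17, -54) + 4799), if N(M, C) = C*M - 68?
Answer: 522/1883 ≈ 0.27722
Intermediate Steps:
N(M, C) = -68 + C*M
(3167 - 1601)/(N(-17, -54) + 4799) = (3167 - 1601)/((-68 - 54*(-17)) + 4799) = 1566/((-68 + 918) + 4799) = 1566/(850 + 4799) = 1566/5649 = 1566*(1/5649) = 522/1883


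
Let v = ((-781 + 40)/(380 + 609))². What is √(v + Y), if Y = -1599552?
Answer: 3*I*√173839428079/989 ≈ 1264.7*I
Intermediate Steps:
v = 549081/978121 (v = (-741/989)² = 549081/978121 ≈ 0.56136)
√(v + Y) = √(549081/978121 - 1599552) = √(-1564554852711/978121) = 3*I*√173839428079/989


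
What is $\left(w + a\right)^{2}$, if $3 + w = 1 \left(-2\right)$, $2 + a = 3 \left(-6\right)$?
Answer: $625$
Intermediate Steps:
$a = -20$ ($a = -2 + 3 \left(-6\right) = -2 - 18 = -20$)
$w = -5$ ($w = -3 + 1 \left(-2\right) = -3 - 2 = -5$)
$\left(w + a\right)^{2} = \left(-5 - 20\right)^{2} = \left(-25\right)^{2} = 625$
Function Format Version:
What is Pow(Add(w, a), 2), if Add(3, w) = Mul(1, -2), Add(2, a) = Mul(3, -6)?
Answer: 625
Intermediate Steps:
a = -20 (a = Add(-2, Mul(3, -6)) = Add(-2, -18) = -20)
w = -5 (w = Add(-3, Mul(1, -2)) = Add(-3, -2) = -5)
Pow(Add(w, a), 2) = Pow(Add(-5, -20), 2) = Pow(-25, 2) = 625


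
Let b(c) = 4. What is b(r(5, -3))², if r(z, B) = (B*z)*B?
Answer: 16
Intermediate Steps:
r(z, B) = z*B²
b(r(5, -3))² = 4² = 16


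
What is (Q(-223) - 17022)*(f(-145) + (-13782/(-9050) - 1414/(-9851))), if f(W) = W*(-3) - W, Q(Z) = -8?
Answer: -88311555095946/8915155 ≈ -9.9058e+6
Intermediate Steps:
f(W) = -4*W (f(W) = -3*W - W = -4*W)
(Q(-223) - 17022)*(f(-145) + (-13782/(-9050) - 1414/(-9851))) = (-8 - 17022)*(-4*(-145) + (-13782/(-9050) - 1414/(-9851))) = -17030*(580 + (-13782*(-1/9050) - 1414*(-1/9851))) = -17030*(580 + (6891/4525 + 1414/9851)) = -17030*(580 + 74281591/44575775) = -17030*25928231091/44575775 = -88311555095946/8915155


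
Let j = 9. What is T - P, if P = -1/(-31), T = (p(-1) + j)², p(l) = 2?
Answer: 3750/31 ≈ 120.97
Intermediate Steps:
T = 121 (T = (2 + 9)² = 11² = 121)
P = 1/31 (P = -1*(-1/31) = 1/31 ≈ 0.032258)
T - P = 121 - 1*1/31 = 121 - 1/31 = 3750/31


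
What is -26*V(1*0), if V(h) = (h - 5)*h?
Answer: 0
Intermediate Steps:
V(h) = h*(-5 + h) (V(h) = (-5 + h)*h = h*(-5 + h))
-26*V(1*0) = -26*1*0*(-5 + 1*0) = -0*(-5 + 0) = -0*(-5) = -26*0 = 0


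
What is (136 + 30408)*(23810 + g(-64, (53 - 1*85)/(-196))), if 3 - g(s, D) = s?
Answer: 729299088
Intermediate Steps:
g(s, D) = 3 - s
(136 + 30408)*(23810 + g(-64, (53 - 1*85)/(-196))) = (136 + 30408)*(23810 + (3 - 1*(-64))) = 30544*(23810 + (3 + 64)) = 30544*(23810 + 67) = 30544*23877 = 729299088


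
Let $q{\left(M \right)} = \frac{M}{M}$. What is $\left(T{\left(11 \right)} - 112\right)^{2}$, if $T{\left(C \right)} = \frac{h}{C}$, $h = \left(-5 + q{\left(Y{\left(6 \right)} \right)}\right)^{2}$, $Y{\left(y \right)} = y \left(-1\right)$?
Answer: $\frac{1478656}{121} \approx 12220.0$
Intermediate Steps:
$Y{\left(y \right)} = - y$
$q{\left(M \right)} = 1$
$h = 16$ ($h = \left(-5 + 1\right)^{2} = \left(-4\right)^{2} = 16$)
$T{\left(C \right)} = \frac{16}{C}$
$\left(T{\left(11 \right)} - 112\right)^{2} = \left(\frac{16}{11} - 112\right)^{2} = \left(- \frac{1216}{11}\right)^{2} = \frac{1478656}{121}$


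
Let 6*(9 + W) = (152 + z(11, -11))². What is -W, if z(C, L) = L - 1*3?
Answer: -3165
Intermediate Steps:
z(C, L) = -3 + L (z(C, L) = L - 3 = -3 + L)
W = 3165 (W = -9 + (152 + (-3 - 11))²/6 = -9 + (152 - 14)²/6 = -9 + (⅙)*138² = -9 + (⅙)*19044 = -9 + 3174 = 3165)
-W = -1*3165 = -3165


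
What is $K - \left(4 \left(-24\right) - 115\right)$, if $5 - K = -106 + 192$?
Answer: $130$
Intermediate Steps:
$K = -81$ ($K = 5 - \left(-106 + 192\right) = 5 - 86 = -81$)
$K - \left(4 \left(-24\right) - 115\right) = -81 - \left(4 \left(-24\right) - 115\right) = -81 - \left(-96 - 115\right) = -81 - -211 = -81 + 211 = 130$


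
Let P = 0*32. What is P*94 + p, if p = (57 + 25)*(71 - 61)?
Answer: 820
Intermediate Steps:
P = 0
p = 820 (p = 82*10 = 820)
P*94 + p = 0*94 + 820 = 0 + 820 = 820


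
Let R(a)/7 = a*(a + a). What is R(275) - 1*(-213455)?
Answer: 1272205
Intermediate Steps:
R(a) = 14*a² (R(a) = 7*(a*(a + a)) = 7*(a*(2*a)) = 7*(2*a²) = 14*a²)
R(275) - 1*(-213455) = 14*275² - 1*(-213455) = 14*75625 + 213455 = 1058750 + 213455 = 1272205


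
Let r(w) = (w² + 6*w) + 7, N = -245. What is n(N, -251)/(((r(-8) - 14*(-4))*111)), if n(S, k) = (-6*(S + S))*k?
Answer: -245980/2923 ≈ -84.153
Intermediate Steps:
r(w) = 7 + w² + 6*w
n(S, k) = -12*S*k (n(S, k) = (-12*S)*k = -12*S*k)
n(N, -251)/(((r(-8) - 14*(-4))*111)) = (-12*(-245)*(-251))/((((7 + (-8)² + 6*(-8)) - 14*(-4))*111)) = -737940*1/(111*((7 + 64 - 48) + 56)) = -737940*1/(111*(23 + 56)) = -737940/(79*111) = -737940/8769 = -737940*1/8769 = -245980/2923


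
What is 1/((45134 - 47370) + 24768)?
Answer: 1/22532 ≈ 4.4381e-5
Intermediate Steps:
1/((45134 - 47370) + 24768) = 1/(-2236 + 24768) = 1/22532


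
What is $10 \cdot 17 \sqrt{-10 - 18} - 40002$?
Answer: $-40002 + 340 i \sqrt{7} \approx -40002.0 + 899.56 i$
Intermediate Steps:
$10 \cdot 17 \sqrt{-10 - 18} - 40002 = 170 \sqrt{-28} - 40002 = 170 \cdot 2 i \sqrt{7} - 40002 = 340 i \sqrt{7} - 40002 = -40002 + 340 i \sqrt{7}$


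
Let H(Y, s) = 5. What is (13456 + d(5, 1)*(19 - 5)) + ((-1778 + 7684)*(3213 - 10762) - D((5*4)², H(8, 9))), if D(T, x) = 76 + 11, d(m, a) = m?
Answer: -44570955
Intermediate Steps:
D(T, x) = 87
(13456 + d(5, 1)*(19 - 5)) + ((-1778 + 7684)*(3213 - 10762) - D((5*4)², H(8, 9))) = (13456 + 5*(19 - 5)) + ((-1778 + 7684)*(3213 - 10762) - 1*87) = (13456 + 5*14) + (5906*(-7549) - 87) = (13456 + 70) + (-44584394 - 87) = 13526 - 44584481 = -44570955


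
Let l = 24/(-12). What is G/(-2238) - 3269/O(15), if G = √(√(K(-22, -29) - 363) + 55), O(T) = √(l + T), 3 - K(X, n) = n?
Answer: -3269*√13/13 - √(55 + I*√331)/2238 ≈ -906.66 - 0.00054092*I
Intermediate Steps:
K(X, n) = 3 - n
l = -2 (l = 24*(-1/12) = -2)
O(T) = √(-2 + T)
G = √(55 + I*√331) (G = √(√((3 - 1*(-29)) - 363) + 55) = √(√((3 + 29) - 363) + 55) = √(√(32 - 363) + 55) = √(√(-331) + 55) = √(I*√331 + 55) = √(55 + I*√331) ≈ 7.5144 + 1.2106*I)
G/(-2238) - 3269/O(15) = √(55 + I*√331)/(-2238) - 3269/√(-2 + 15) = √(55 + I*√331)*(-1/2238) - 3269*√13/13 = -√(55 + I*√331)/2238 - 3269*√13/13 = -3269*√13/13 - √(55 + I*√331)/2238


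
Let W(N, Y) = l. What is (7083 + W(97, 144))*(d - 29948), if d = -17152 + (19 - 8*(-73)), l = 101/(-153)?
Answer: -16794685402/51 ≈ -3.2931e+8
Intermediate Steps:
l = -101/153 (l = 101*(-1/153) = -101/153 ≈ -0.66013)
W(N, Y) = -101/153
d = -16549 (d = -17152 + (19 + 584) = -17152 + 603 = -16549)
(7083 + W(97, 144))*(d - 29948) = (7083 - 101/153)*(-16549 - 29948) = (1083598/153)*(-46497) = -16794685402/51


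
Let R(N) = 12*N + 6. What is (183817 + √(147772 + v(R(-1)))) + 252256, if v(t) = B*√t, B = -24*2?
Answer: 436073 + 2*√(36943 - 12*I*√6) ≈ 4.3646e+5 - 0.15293*I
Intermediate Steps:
R(N) = 6 + 12*N
B = -48
v(t) = -48*√t
(183817 + √(147772 + v(R(-1)))) + 252256 = (183817 + √(147772 - 48*√(6 + 12*(-1)))) + 252256 = (183817 + √(147772 - 48*√(6 - 12))) + 252256 = (183817 + √(147772 - 48*I*√6)) + 252256 = 436073 + √(147772 - 48*I*√6)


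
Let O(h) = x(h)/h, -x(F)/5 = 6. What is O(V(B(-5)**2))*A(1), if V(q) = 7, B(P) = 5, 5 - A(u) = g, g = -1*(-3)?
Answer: -60/7 ≈ -8.5714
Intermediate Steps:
g = 3
x(F) = -30 (x(F) = -5*6 = -30)
A(u) = 2 (A(u) = 5 - 1*3 = 5 - 3 = 2)
O(h) = -30/h
O(V(B(-5)**2))*A(1) = -30/7*2 = -60/7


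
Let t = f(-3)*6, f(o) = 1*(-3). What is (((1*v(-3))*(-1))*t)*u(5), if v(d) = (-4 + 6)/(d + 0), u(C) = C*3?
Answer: -180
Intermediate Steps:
f(o) = -3
u(C) = 3*C
v(d) = 2/d
t = -18 (t = -3*6 = -18)
(((1*v(-3))*(-1))*t)*u(5) = (((1*(2/(-3)))*(-1))*(-18))*(3*5) = (((1*(2*(-⅓)))*(-1))*(-18))*15 = (((1*(-⅔))*(-1))*(-18))*15 = (-⅔*(-1)*(-18))*15 = ((⅔)*(-18))*15 = -12*15 = -180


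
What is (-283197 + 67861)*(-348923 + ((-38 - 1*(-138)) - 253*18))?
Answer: 76094789672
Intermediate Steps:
(-283197 + 67861)*(-348923 + ((-38 - 1*(-138)) - 253*18)) = -215336*(-348923 + ((-38 + 138) - 4554)) = -215336*(-348923 + (100 - 4554)) = -215336*(-348923 - 4454) = -215336*(-353377) = 76094789672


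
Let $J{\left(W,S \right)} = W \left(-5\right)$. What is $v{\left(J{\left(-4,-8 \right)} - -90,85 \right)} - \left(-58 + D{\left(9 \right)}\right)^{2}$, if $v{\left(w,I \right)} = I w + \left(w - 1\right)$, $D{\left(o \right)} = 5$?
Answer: $6650$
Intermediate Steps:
$J{\left(W,S \right)} = - 5 W$
$v{\left(w,I \right)} = -1 + w + I w$ ($v{\left(w,I \right)} = I w + \left(w - 1\right) = I w + \left(-1 + w\right) = -1 + w + I w$)
$v{\left(J{\left(-4,-8 \right)} - -90,85 \right)} - \left(-58 + D{\left(9 \right)}\right)^{2} = \left(-1 - -110 + 85 \left(\left(-5\right) \left(-4\right) - -90\right)\right) - \left(-58 + 5\right)^{2} = \left(-1 + \left(20 + 90\right) + 85 \left(20 + 90\right)\right) - \left(-53\right)^{2} = \left(-1 + 110 + 85 \cdot 110\right) - 2809 = \left(-1 + 110 + 9350\right) - 2809 = 9459 - 2809 = 6650$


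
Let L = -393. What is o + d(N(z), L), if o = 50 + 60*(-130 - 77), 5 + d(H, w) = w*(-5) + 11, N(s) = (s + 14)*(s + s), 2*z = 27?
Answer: -10399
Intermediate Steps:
z = 27/2 (z = (½)*27 = 27/2 ≈ 13.500)
N(s) = 2*s*(14 + s) (N(s) = (14 + s)*(2*s) = 2*s*(14 + s))
d(H, w) = 6 - 5*w (d(H, w) = -5 + (w*(-5) + 11) = -5 + (-5*w + 11) = -5 + (11 - 5*w) = 6 - 5*w)
o = -12370 (o = 50 + 60*(-207) = 50 - 12420 = -12370)
o + d(N(z), L) = -12370 + (6 - 5*(-393)) = -12370 + (6 + 1965) = -12370 + 1971 = -10399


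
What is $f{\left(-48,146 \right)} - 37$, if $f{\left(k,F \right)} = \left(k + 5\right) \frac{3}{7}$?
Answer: $- \frac{388}{7} \approx -55.429$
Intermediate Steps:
$f{\left(k,F \right)} = \frac{15}{7} + \frac{3 k}{7}$ ($f{\left(k,F \right)} = \left(5 + k\right) 3 \cdot \frac{1}{7} = \left(5 + k\right) \frac{3}{7} = \frac{15}{7} + \frac{3 k}{7}$)
$f{\left(-48,146 \right)} - 37 = \left(\frac{15}{7} + \frac{3}{7} \left(-48\right)\right) - 37 = \left(\frac{15}{7} - \frac{144}{7}\right) + \left(43 - 80\right) = - \frac{129}{7} - 37 = - \frac{388}{7}$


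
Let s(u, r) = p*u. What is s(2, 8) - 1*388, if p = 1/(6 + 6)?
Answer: -2327/6 ≈ -387.83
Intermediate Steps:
p = 1/12 ≈ 0.083333
s(u, r) = u/12
s(2, 8) - 1*388 = (1/12)*2 - 1*388 = ⅙ - 388 = -2327/6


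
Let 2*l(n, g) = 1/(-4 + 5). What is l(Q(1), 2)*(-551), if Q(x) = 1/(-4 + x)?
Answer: -551/2 ≈ -275.50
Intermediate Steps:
l(n, g) = ½ (l(n, g) = 1/(2*(-4 + 5)) = (½)/1 = (½)*1 = ½)
l(Q(1), 2)*(-551) = (½)*(-551) = -551/2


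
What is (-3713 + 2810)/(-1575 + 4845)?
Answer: -301/1090 ≈ -0.27615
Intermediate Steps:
(-3713 + 2810)/(-1575 + 4845) = -903/3270 = -903*1/3270 = -301/1090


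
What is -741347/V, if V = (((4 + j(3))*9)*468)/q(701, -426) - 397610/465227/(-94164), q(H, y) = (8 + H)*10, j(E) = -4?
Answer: -16238329476686058/198805 ≈ -8.1680e+10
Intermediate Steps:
q(H, y) = 80 + 10*H
V = 198805/21903817614 (V = (((4 - 4)*9)*468)/(80 + 10*701) - 397610/465227/(-94164) = ((0*9)*468)/(80 + 7010) - 397610*1/465227*(-1/94164) = (0*468)/7090 - 397610/465227*(-1/94164) = 0*(1/7090) + 198805/21903817614 = 0 + 198805/21903817614 = 198805/21903817614 ≈ 9.0763e-6)
-741347/V = -741347/198805/21903817614 = -741347*21903817614/198805 = -16238329476686058/198805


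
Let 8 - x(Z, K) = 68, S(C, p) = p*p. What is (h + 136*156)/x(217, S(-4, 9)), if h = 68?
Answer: -5321/15 ≈ -354.73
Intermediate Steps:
S(C, p) = p²
x(Z, K) = -60 (x(Z, K) = 8 - 1*68 = 8 - 68 = -60)
(h + 136*156)/x(217, S(-4, 9)) = (68 + 136*156)/(-60) = (68 + 21216)*(-1/60) = 21284*(-1/60) = -5321/15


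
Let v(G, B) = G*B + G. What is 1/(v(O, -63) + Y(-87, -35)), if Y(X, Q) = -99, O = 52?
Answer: -1/3323 ≈ -0.00030093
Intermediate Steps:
v(G, B) = G + B*G (v(G, B) = B*G + G = G + B*G)
1/(v(O, -63) + Y(-87, -35)) = 1/(52*(1 - 63) - 99) = 1/(52*(-62) - 99) = 1/(-3224 - 99) = 1/(-3323) = -1/3323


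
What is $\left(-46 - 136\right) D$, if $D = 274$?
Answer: $-49868$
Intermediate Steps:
$\left(-46 - 136\right) D = \left(-46 - 136\right) 274 = \left(-182\right) 274 = -49868$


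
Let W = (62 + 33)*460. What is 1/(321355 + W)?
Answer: 1/365055 ≈ 2.7393e-6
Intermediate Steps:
W = 43700 (W = 95*460 = 43700)
1/(321355 + W) = 1/(321355 + 43700) = 1/365055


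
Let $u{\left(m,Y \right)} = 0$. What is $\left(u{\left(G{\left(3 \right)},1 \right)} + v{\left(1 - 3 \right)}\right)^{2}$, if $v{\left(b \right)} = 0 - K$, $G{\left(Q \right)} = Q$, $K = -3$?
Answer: $9$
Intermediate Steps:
$v{\left(b \right)} = 3$ ($v{\left(b \right)} = 0 - -3 = 0 + 3 = 3$)
$\left(u{\left(G{\left(3 \right)},1 \right)} + v{\left(1 - 3 \right)}\right)^{2} = \left(0 + 3\right)^{2} = 3^{2} = 9$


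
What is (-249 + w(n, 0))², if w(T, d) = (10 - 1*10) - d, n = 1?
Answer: 62001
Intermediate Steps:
w(T, d) = -d (w(T, d) = (10 - 10) - d = 0 - d = -d)
(-249 + w(n, 0))² = (-249 - 1*0)² = (-249 + 0)² = (-249)² = 62001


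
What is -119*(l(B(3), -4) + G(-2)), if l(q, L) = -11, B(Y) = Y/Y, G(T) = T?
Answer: 1547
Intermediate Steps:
B(Y) = 1
-119*(l(B(3), -4) + G(-2)) = -119*(-11 - 2) = -119*(-13) = 1547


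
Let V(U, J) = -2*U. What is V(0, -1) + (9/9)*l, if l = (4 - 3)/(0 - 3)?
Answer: -⅓ ≈ -0.33333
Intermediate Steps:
l = -⅓ (l = 1/(-3) = 1*(-⅓) = -⅓ ≈ -0.33333)
V(0, -1) + (9/9)*l = -2*0 + (9/9)*(-⅓) = 0 + (9*(⅑))*(-⅓) = 0 + 1*(-⅓) = 0 - ⅓ = -⅓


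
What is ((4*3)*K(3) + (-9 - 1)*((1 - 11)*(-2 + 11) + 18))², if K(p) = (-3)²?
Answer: 685584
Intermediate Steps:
K(p) = 9
((4*3)*K(3) + (-9 - 1)*((1 - 11)*(-2 + 11) + 18))² = ((4*3)*9 + (-9 - 1)*((1 - 11)*(-2 + 11) + 18))² = (12*9 - 10*(-10*9 + 18))² = (108 - 10*(-90 + 18))² = (108 - 10*(-72))² = (108 + 720)² = 828² = 685584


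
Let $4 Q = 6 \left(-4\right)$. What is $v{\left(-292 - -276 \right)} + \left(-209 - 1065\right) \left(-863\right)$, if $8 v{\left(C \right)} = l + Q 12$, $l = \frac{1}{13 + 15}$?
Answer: $\frac{246277473}{224} \approx 1.0995 \cdot 10^{6}$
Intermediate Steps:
$Q = -6$ ($Q = \frac{6 \left(-4\right)}{4} = \frac{1}{4} \left(-24\right) = -6$)
$l = \frac{1}{28} \approx 0.035714$
$v{\left(C \right)} = - \frac{2015}{224}$ ($v{\left(C \right)} = \frac{\frac{1}{28} - 72}{8} = \frac{1}{8} \left(- \frac{2015}{28}\right) = - \frac{2015}{224}$)
$v{\left(-292 - -276 \right)} + \left(-209 - 1065\right) \left(-863\right) = - \frac{2015}{224} + \left(-209 - 1065\right) \left(-863\right) = - \frac{2015}{224} - -1099462 = - \frac{2015}{224} + 1099462 = \frac{246277473}{224}$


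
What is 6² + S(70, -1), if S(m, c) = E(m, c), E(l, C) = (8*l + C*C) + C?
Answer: 596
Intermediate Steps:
E(l, C) = C + C² + 8*l (E(l, C) = (8*l + C²) + C = (C² + 8*l) + C = C + C² + 8*l)
S(m, c) = c + c² + 8*m
6² + S(70, -1) = 6² + (-1 + (-1)² + 8*70) = 36 + (-1 + 1 + 560) = 36 + 560 = 596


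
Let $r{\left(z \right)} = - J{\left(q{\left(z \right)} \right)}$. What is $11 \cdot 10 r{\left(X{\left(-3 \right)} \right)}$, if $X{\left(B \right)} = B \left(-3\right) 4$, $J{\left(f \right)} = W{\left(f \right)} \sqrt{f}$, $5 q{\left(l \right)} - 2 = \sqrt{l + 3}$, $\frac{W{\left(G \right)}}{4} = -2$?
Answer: $176 \sqrt{10 + 5 \sqrt{39}} \approx 1130.0$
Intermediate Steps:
$W{\left(G \right)} = -8$ ($W{\left(G \right)} = 4 \left(-2\right) = -8$)
$q{\left(l \right)} = \frac{2}{5} + \frac{\sqrt{3 + l}}{5}$ ($q{\left(l \right)} = \frac{2}{5} + \frac{\sqrt{l + 3}}{5} = \frac{2}{5} + \frac{\sqrt{3 + l}}{5}$)
$J{\left(f \right)} = - 8 \sqrt{f}$
$X{\left(B \right)} = - 12 B$ ($X{\left(B \right)} = - 3 B 4 = - 12 B$)
$r{\left(z \right)} = 8 \sqrt{\frac{2}{5} + \frac{\sqrt{3 + z}}{5}}$ ($r{\left(z \right)} = - \left(-8\right) \sqrt{\frac{2}{5} + \frac{\sqrt{3 + z}}{5}} = 8 \sqrt{\frac{2}{5} + \frac{\sqrt{3 + z}}{5}}$)
$11 \cdot 10 r{\left(X{\left(-3 \right)} \right)} = 11 \cdot 10 \frac{8 \sqrt{10 + 5 \sqrt{3 - -36}}}{5} = 110 \frac{8 \sqrt{10 + 5 \sqrt{3 + 36}}}{5} = 110 \frac{8 \sqrt{10 + 5 \sqrt{39}}}{5} = 176 \sqrt{10 + 5 \sqrt{39}}$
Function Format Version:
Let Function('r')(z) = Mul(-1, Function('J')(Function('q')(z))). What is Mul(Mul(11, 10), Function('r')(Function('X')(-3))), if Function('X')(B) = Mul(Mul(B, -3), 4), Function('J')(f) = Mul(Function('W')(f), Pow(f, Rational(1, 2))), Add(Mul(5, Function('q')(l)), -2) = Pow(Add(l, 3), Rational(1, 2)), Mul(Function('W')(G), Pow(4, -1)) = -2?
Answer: Mul(176, Pow(Add(10, Mul(5, Pow(39, Rational(1, 2)))), Rational(1, 2))) ≈ 1130.0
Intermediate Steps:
Function('W')(G) = -8 (Function('W')(G) = Mul(4, -2) = -8)
Function('q')(l) = Add(Rational(2, 5), Mul(Rational(1, 5), Pow(Add(3, l), Rational(1, 2)))) (Function('q')(l) = Add(Rational(2, 5), Mul(Rational(1, 5), Pow(Add(l, 3), Rational(1, 2)))) = Add(Rational(2, 5), Mul(Rational(1, 5), Pow(Add(3, l), Rational(1, 2)))))
Function('J')(f) = Mul(-8, Pow(f, Rational(1, 2)))
Function('X')(B) = Mul(-12, B) (Function('X')(B) = Mul(Mul(-3, B), 4) = Mul(-12, B))
Function('r')(z) = Mul(8, Pow(Add(Rational(2, 5), Mul(Rational(1, 5), Pow(Add(3, z), Rational(1, 2)))), Rational(1, 2))) (Function('r')(z) = Mul(-1, Mul(-8, Pow(Add(Rational(2, 5), Mul(Rational(1, 5), Pow(Add(3, z), Rational(1, 2)))), Rational(1, 2)))) = Mul(8, Pow(Add(Rational(2, 5), Mul(Rational(1, 5), Pow(Add(3, z), Rational(1, 2)))), Rational(1, 2))))
Mul(Mul(11, 10), Function('r')(Function('X')(-3))) = Mul(Mul(11, 10), Mul(Rational(8, 5), Pow(Add(10, Mul(5, Pow(Add(3, Mul(-12, -3)), Rational(1, 2)))), Rational(1, 2)))) = Mul(110, Mul(Rational(8, 5), Pow(Add(10, Mul(5, Pow(Add(3, 36), Rational(1, 2)))), Rational(1, 2)))) = Mul(110, Mul(Rational(8, 5), Pow(Add(10, Mul(5, Pow(39, Rational(1, 2)))), Rational(1, 2)))) = Mul(176, Pow(Add(10, Mul(5, Pow(39, Rational(1, 2)))), Rational(1, 2)))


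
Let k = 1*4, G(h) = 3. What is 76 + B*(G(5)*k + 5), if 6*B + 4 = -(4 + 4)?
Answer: 42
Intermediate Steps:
k = 4
B = -2 (B = -⅔ + (-(4 + 4))/6 = -⅔ + (-1*8)/6 = -⅔ + (⅙)*(-8) = -⅔ - 4/3 = -2)
76 + B*(G(5)*k + 5) = 76 - 2*(3*4 + 5) = 76 - 2*(12 + 5) = 76 - 2*17 = 76 - 34 = 42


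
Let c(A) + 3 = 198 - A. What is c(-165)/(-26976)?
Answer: -15/1124 ≈ -0.013345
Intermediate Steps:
c(A) = 195 - A (c(A) = -3 + (198 - A) = 195 - A)
c(-165)/(-26976) = (195 - 1*(-165))/(-26976) = (195 + 165)*(-1/26976) = 360*(-1/26976) = -15/1124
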